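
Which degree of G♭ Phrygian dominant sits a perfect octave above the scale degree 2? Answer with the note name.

Abb

The scale is G♭ A𝄫 B♭ C♭ D♭ E𝄫 F♭.
The scale degree 2 is A𝄫; a perfect octave above that is A𝄫 — scale degree 2.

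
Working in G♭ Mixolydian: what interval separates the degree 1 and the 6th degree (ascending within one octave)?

major sixth

G♭ mixolydian: G♭ A♭ B♭ C♭ D♭ E♭ F♭.
The degree 1 is G♭ and the 6th scale degree is E♭.
Counting 6 letters and 9 half steps from G♭ gives a major sixth.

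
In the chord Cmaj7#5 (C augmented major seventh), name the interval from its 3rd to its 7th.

perfect fifth

C+maj7: C, E, G#, B.
The 3rd is E and the 7th is B.
E up to B spans 5 letter names and 7 semitones — a perfect fifth.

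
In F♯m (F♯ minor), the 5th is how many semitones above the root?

F♯ minor: F♯-A-C♯.
F♯ to C♯ is a perfect fifth: 7 semitones.

7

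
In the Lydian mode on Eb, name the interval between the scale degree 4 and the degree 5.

minor second

Spelling the Lydian mode on Eb: Eb F G A Bb C D.
The scale degree 4 is A and the scale degree 5 is Bb.
From A to Bb: 1 semitone over a second = minor.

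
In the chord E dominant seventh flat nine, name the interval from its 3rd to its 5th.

The chord tones of E7b9 are E–G♯–B–D–F.
That puts G♯ below B.
G♯ up to B is 3 semitones, a half step narrower than a major third, so the interval is minor.

minor third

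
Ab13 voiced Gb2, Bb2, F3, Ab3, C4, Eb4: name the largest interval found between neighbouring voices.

Adjacent intervals: Gb2→Bb2 = major third; Bb2→F3 = perfect fifth; F3→Ab3 = minor third; Ab3→C4 = major third; C4→Eb4 = minor third.
The largest is Bb2 to F3, a perfect fifth (7 semitones).

perfect 5th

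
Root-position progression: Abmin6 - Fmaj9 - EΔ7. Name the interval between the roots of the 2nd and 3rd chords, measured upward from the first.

The roots are F and E.
Counting 7 letters and 11 half steps from F gives a major seventh.

M7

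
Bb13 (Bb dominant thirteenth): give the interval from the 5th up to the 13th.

major ninth

The chord tones of Bb dominant thirteenth are Bb D F Ab C G.
The 5th is F and the 13th is G.
From F to G is 14 semitones, exactly the major ninth.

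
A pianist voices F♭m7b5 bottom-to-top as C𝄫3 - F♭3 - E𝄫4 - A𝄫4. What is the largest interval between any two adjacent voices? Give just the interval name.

Adjacent intervals: C𝄫3→F♭3 = augmented fourth; F♭3→E𝄫4 = minor seventh; E𝄫4→A𝄫4 = perfect fourth.
The largest is F♭3 to E𝄫4, a minor seventh (10 semitones).

m7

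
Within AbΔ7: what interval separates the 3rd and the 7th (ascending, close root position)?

Abmaj7 is spelled Ab-C-Eb-G.
The 3rd is C and the 7th is G.
Counting 5 letters and 7 half steps from C gives a perfect fifth.

perfect fifth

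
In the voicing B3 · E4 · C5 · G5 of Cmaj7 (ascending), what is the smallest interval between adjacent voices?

Adjacent intervals: B3→E4 = perfect fourth; E4→C5 = minor sixth; C5→G5 = perfect fifth.
The smallest is B3 to E4, a perfect fourth (5 semitones).

P4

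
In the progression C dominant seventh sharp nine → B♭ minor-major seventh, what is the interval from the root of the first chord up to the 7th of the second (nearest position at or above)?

The root of C dominant seventh sharp nine is C; the 7th of B♭ minor-major seventh is A.
From C to A is 9 semitones, exactly the major sixth.

major 6th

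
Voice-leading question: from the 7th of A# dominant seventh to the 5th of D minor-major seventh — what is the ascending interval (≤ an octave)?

A# dominant seventh has G# as its 7th, and D minor-major seventh has A as its 5th.
From G# to A: 1 semitone over a second = minor.

minor second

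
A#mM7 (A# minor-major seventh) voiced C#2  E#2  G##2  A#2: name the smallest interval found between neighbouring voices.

Adjacent intervals: C#2→E#2 = major third; E#2→G##2 = major third; G##2→A#2 = minor second.
The smallest is G##2 to A#2, a minor second (1 semitone).

m2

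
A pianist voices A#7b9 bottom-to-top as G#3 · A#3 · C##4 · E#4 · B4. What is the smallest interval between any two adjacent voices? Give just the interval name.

major 2nd

Adjacent intervals: G#3→A#3 = major second; A#3→C##4 = major third; C##4→E#4 = minor third; E#4→B4 = diminished fifth.
The smallest is G#3 to A#3, a major second (2 semitones).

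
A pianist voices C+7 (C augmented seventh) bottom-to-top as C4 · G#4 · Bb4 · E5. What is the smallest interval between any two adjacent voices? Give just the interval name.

diminished third

Adjacent intervals: C4→G#4 = augmented fifth; G#4→Bb4 = diminished third; Bb4→E5 = augmented fourth.
The smallest is G#4 to Bb4, a diminished third (2 semitones).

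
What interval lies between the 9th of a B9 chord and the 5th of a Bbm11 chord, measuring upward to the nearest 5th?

B9 has C# as its 9th, and Bbm11 has F as its 5th.
4 letter names make it a fourth; at 4 semitones (a half step narrower than perfect) the quality is diminished.

diminished 4th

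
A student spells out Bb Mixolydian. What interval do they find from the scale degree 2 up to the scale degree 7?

Bb mixolydian: Bb C D Eb F G Ab.
That puts C below Ab.
From C to Ab: 8 semitones over a sixth = minor.

m6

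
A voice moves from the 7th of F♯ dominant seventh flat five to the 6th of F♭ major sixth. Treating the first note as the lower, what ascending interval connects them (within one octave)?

diminished seventh

F♯ dominant seventh flat five has E as its 7th, and F♭ major sixth has D♭ as its 6th.
From E to D♭: 9 semitones over a seventh = diminished.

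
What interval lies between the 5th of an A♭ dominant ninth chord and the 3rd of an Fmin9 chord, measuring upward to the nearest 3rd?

perfect 4th

A♭ dominant ninth has E♭ as its 5th, and Fmin9 has A♭ as its 3rd.
E♭ up to A♭ spans 4 letter names and 5 semitones — a perfect fourth.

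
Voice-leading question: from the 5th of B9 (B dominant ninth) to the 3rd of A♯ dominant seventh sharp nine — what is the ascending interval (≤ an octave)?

augmented fifth

The 5th of B9 (B dominant ninth) is F♯; the 3rd of A♯ dominant seventh sharp nine is C𝄪.
From F♯ to C𝄪: 8 semitones over a fifth = augmented.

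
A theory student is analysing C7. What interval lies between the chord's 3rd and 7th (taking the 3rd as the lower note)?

C7 is spelled C-E-G-B♭.
So we need the interval from E up to B♭.
5 letter names make it a fifth; at 6 semitones (a half step narrower than perfect) the quality is diminished.

diminished 5th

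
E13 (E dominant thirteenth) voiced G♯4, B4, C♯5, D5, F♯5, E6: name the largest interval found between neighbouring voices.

minor 7th

Adjacent intervals: G♯4→B4 = minor third; B4→C♯5 = major second; C♯5→D5 = minor second; D5→F♯5 = major third; F♯5→E6 = minor seventh.
The largest is F♯5 to E6, a minor seventh (10 semitones).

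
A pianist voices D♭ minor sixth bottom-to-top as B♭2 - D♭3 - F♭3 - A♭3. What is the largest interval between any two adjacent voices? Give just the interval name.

major 3rd

Adjacent intervals: B♭2→D♭3 = minor third; D♭3→F♭3 = minor third; F♭3→A♭3 = major third.
The largest is F♭3 to A♭3, a major third (4 semitones).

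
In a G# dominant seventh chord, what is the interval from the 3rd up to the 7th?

diminished fifth

G# dominant seventh: G#–B#–D#–F#.
So we need the interval from B# up to F#.
From B# to F#: 6 semitones over a fifth = diminished.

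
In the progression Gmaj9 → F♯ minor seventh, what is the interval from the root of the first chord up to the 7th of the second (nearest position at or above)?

major sixth

The root of Gmaj9 is G; the 7th of F♯ minor seventh is E.
Counting 6 letters and 9 half steps from G gives a major sixth.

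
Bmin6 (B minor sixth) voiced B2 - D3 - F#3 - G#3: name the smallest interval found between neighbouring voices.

major second

Adjacent intervals: B2→D3 = minor third; D3→F#3 = major third; F#3→G#3 = major second.
The smallest is F#3 to G#3, a major second (2 semitones).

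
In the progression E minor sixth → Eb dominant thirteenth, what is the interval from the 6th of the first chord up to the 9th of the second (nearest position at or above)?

E minor sixth has C# as its 6th, and Eb dominant thirteenth has F as its 9th.
From C# to F: 4 semitones over a fourth = diminished.

diminished fourth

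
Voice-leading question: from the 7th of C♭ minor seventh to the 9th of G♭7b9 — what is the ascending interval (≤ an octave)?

C♭ minor seventh has B𝄫 as its 7th, and G♭7b9 has A𝄫 as its 9th.
7 letter names make it a seventh; at 10 semitones (a half step narrower than major) the quality is minor.

minor seventh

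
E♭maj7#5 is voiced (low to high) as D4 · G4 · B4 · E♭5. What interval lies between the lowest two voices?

perfect 4th

Those voices are D4 and G4.
D up to G spans 4 letter names and 5 semitones — a perfect fourth.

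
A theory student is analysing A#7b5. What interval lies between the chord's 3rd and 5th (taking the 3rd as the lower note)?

diminished 3rd

The chord tones of A#7b5 (A# dominant seventh flat five) are A#-C##-E-G#.
So we need the interval from C## up to E.
3 letter names make it a third; at 2 semitones (a whole step narrower than major) the quality is diminished.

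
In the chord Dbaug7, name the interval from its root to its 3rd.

major third

The chord tones of Db+7 are Db, F, A, Cb.
That puts Db below F.
From Db to F is 4 semitones, exactly the major third.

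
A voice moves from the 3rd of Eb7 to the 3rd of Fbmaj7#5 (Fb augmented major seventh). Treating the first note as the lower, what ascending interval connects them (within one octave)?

minor second

The 3rd of Eb7 is G; the 3rd of Fbmaj7#5 (Fb augmented major seventh) is Ab.
From G to Ab: 1 semitone over a second = minor.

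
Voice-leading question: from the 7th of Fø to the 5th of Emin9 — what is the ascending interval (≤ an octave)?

The 7th of Fø is E♭; the 5th of Emin9 is B.
5 letter names make it a fifth; at 8 semitones (a half step wider than perfect) the quality is augmented.

augmented fifth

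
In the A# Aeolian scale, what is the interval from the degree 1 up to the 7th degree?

minor seventh

A# natural minor: A# B# C# D# E# F# G#.
Degree 1 = A#; 7th degree = G#.
A# up to G# is 10 semitones, a half step narrower than a major seventh, so the interval is minor.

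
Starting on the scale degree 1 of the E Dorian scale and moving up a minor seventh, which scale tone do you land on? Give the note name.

D

The scale is E F♯ G A B C♯ D.
The scale degree 1 is E; a minor seventh above that is D — scale degree 7.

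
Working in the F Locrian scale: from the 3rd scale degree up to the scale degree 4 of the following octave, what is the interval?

M9

Spelling the F Locrian scale: F G♭ A♭ B♭ C♭ D♭ E♭.
3rd scale degree = A♭; degree 4 (up an octave) = B♭.
From A♭ to B♭ is 14 semitones, exactly the major ninth.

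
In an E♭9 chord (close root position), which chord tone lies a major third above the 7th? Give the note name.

F

E♭ dominant ninth: E♭-G-B♭-D♭-F.
The 7th is D♭. A major third above D♭ is F.
F is the chord's 9th.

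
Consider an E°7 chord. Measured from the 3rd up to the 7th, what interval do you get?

d5

E°7 (E diminished seventh): E G Bb Db.
So we need the interval from G up to Db.
5 letter names make it a fifth; at 6 semitones (a half step narrower than perfect) the quality is diminished.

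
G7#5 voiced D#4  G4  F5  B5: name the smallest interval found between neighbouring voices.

diminished 4th

Adjacent intervals: D#4→G4 = diminished fourth; G4→F5 = minor seventh; F5→B5 = augmented fourth.
The smallest is D#4 to G4, a diminished fourth (4 semitones).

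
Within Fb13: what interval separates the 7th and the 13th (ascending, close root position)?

Spelling the chord: Fb, Ab, Cb, Ebb, Gb, Db.
7th = Ebb; 13th = Db.
From Ebb to Db is 11 semitones, exactly the major seventh.

major seventh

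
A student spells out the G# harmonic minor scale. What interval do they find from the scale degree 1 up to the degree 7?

The scale runs G# A# B C# D# E F##.
So we need the interval from G# up to F##.
Counting 7 letters and 11 half steps from G# gives a major seventh.

major seventh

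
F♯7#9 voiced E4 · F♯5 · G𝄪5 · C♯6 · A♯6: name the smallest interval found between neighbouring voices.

Adjacent intervals: E4→F♯5 = major ninth; F♯5→G𝄪5 = augmented second; G𝄪5→C♯6 = diminished fourth; C♯6→A♯6 = major sixth.
The smallest is F♯5 to G𝄪5, an augmented second (3 semitones).

augmented second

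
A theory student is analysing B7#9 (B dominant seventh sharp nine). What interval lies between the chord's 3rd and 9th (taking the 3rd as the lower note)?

major 7th

Spelling the chord: B, D♯, F♯, A, C𝄪.
The 3rd is D♯ and the 9th is C𝄪.
D♯ up to C𝄪 spans 7 letter names and 11 semitones — a major seventh.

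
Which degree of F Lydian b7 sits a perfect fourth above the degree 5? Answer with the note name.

F

The scale is F G A B C D E♭.
The degree 5 is C; a perfect fourth above that is F — scale degree 1.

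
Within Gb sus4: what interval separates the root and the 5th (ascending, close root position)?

Gbsus4: Gb–Cb–Db.
That puts Gb below Db.
Gb up to Db spans 5 letter names and 7 semitones — a perfect fifth.

P5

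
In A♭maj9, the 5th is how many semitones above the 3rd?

3

Spelling the chord: A♭, C, E♭, G, B♭.
C to E♭ is a minor third: 3 semitones.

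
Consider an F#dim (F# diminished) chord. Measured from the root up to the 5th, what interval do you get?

diminished 5th

F#° is spelled F#-A-C.
The root is F# and the 5th is C.
From F# to C: 6 semitones over a fifth = diminished.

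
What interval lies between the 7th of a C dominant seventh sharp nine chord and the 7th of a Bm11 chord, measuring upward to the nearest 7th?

major 7th

C dominant seventh sharp nine has Bb as its 7th, and Bm11 has A as its 7th.
From Bb to A is 11 semitones, exactly the major seventh.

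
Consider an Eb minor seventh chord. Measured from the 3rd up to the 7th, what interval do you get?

Eb minor seventh is spelled Eb, Gb, Bb, Db.
That puts Gb below Db.
Gb up to Db spans 5 letter names and 7 semitones — a perfect fifth.

P5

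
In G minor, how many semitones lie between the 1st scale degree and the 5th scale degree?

7

The scale is G A Bb C D Eb F.
G up to D is a perfect fifth — 7 semitones.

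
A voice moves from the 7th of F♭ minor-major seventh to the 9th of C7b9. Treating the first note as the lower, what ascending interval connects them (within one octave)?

The 7th of F♭ minor-major seventh is E♭; the 9th of C7b9 is D♭.
From E♭ to D♭: 10 semitones over a seventh = minor.

minor seventh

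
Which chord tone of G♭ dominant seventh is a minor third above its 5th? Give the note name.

G♭7: G♭, B♭, D♭, F♭.
The 5th is D♭. A minor third above D♭ is F♭.
F♭ is the chord's 7th.

Fb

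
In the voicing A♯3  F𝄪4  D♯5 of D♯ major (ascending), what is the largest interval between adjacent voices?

M6

Adjacent intervals: A♯3→F𝄪4 = major sixth; F𝄪4→D♯5 = minor sixth.
The largest is A♯3 to F𝄪4, a major sixth (9 semitones).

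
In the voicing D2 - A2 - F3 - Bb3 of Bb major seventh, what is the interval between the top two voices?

P4

Those voices are F3 and Bb3.
F up to Bb spans 4 letter names and 5 semitones — a perfect fourth.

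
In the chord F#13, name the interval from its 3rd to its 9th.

Spelling the chord: F#–A#–C#–E–G#–D#.
3rd = A#; 9th = G#.
7 letter names make it a seventh; at 10 semitones (a half step narrower than major) the quality is minor.

minor seventh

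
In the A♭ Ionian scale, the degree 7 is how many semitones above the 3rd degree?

7

The scale is A♭ B♭ C D♭ E♭ F G.
C up to G is a perfect fifth — 7 semitones.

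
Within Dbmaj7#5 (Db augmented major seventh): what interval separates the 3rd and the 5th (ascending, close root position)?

Db+maj7: Db-F-A-C.
The 3rd is F and the 5th is A.
From F to A is 4 semitones, exactly the major third.

M3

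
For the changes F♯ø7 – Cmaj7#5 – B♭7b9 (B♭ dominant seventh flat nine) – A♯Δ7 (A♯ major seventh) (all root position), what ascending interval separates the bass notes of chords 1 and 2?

The roots are F♯ and C.
F♯ up to C is 6 semitones, a half step narrower than a perfect fifth, so the interval is diminished.

diminished fifth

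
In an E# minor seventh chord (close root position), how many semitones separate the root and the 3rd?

3

E#-7 is spelled E#, G#, B#, D#.
E# to G# is a minor third: 3 semitones.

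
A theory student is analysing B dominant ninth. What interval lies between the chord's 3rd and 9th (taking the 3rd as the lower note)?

minor seventh

Spelling the chord: B, D#, F#, A, C#.
That puts D# below C#.
From D# to C#: 10 semitones over a seventh = minor.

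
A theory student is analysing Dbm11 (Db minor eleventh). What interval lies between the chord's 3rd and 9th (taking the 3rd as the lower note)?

major 7th

The chord tones of Db minor eleventh are Db Fb Ab Cb Eb Gb.
The 3rd is Fb and the 9th is Eb.
From Fb to Eb is 11 semitones, exactly the major seventh.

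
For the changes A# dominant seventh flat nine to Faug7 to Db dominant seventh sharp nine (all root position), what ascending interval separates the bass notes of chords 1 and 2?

The roots are A# and F.
From A# to F: 7 semitones over a sixth = diminished.

d6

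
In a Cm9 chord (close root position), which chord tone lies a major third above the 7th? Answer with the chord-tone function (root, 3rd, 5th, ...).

Cmin9: C Eb G Bb D.
The 7th is Bb. A major third above Bb is D.
D is the chord's 9th.

9th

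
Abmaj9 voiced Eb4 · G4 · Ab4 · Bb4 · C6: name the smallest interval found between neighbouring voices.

minor 2nd

Adjacent intervals: Eb4→G4 = major third; G4→Ab4 = minor second; Ab4→Bb4 = major second; Bb4→C6 = major ninth.
The smallest is G4 to Ab4, a minor second (1 semitone).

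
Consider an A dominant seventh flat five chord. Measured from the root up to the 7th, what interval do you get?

The chord tones of A7b5 (A dominant seventh flat five) are A C# Eb G.
Root = A; 7th = G.
A up to G is 10 semitones, a half step narrower than a major seventh, so the interval is minor.

minor seventh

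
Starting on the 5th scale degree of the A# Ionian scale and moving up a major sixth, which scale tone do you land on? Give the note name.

C##

The scale is A# B# C## D# E# F## G##.
The 5th scale degree is E#; a major sixth above that is C## — scale degree 3.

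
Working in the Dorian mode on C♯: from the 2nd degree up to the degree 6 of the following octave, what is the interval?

perfect twelfth

Spelling the Dorian mode on C♯: C♯ D♯ E F♯ G♯ A♯ B.
That puts D♯ below A♯.
Counting 12 letters and 19 half steps from D♯ gives a perfect twelfth.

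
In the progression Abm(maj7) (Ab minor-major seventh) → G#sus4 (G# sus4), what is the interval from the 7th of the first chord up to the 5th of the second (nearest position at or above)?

augmented 5th

The 7th of Abm(maj7) (Ab minor-major seventh) is G; the 5th of G#sus4 (G# sus4) is D#.
5 letter names make it a fifth; at 8 semitones (a half step wider than perfect) the quality is augmented.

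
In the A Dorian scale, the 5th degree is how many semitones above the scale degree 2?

The scale is A B C D E F♯ G.
B up to E is a perfect fourth — 5 semitones.

5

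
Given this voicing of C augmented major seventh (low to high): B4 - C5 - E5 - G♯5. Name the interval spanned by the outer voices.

The outer voices are B4 and G♯5.
B up to G♯ spans 6 letter names and 9 semitones — a major sixth.

major sixth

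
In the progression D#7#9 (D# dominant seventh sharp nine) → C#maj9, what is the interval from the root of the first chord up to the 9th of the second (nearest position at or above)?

perfect unison

D#7#9 (D# dominant seventh sharp nine) has D# as its root, and C#maj9 has D# as its 9th.
D# up to D# spans 1 letter names and 0 semitones — a perfect unison.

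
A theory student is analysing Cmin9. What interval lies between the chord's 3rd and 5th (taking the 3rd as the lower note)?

M3

Spelling the chord: C, Eb, G, Bb, D.
The 3rd is Eb and the 5th is G.
Counting 3 letters and 4 half steps from Eb gives a major third.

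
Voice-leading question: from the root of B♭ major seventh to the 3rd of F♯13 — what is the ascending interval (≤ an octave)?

B♭ major seventh has B♭ as its root, and F♯13 has A♯ as its 3rd.
7 letter names make it a seventh; at 12 semitones (a half step wider than major) the quality is augmented.

augmented seventh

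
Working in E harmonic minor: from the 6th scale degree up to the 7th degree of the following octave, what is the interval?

augmented ninth

Spelling E harmonic minor: E F♯ G A B C D♯.
The 6th scale degree is C and the 7th degree (up an octave) is D♯.
9 letter names make it a ninth; at 15 semitones (a half step wider than major) the quality is augmented.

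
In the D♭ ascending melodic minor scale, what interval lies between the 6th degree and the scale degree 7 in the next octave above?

major 9th

D♭ melodic minor: D♭ E♭ F♭ G♭ A♭ B♭ C.
That puts B♭ below C.
B♭ up to C spans 9 letter names and 14 semitones — a major ninth.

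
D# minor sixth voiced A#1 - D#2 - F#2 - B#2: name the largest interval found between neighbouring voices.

augmented fourth

Adjacent intervals: A#1→D#2 = perfect fourth; D#2→F#2 = minor third; F#2→B#2 = augmented fourth.
The largest is F#2 to B#2, an augmented fourth (6 semitones).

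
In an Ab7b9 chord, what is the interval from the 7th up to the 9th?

The chord tones of Ab dominant seventh flat nine are Ab-C-Eb-Gb-Bbb.
The 7th is Gb and the 9th is Bbb.
3 letter names make it a third; at 3 semitones (a half step narrower than major) the quality is minor.

m3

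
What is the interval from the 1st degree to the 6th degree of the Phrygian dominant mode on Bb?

The scale runs Bb Cb D Eb F Gb Ab.
So we need the interval from Bb up to Gb.
Bb up to Gb is 8 semitones, a half step narrower than a major sixth, so the interval is minor.

minor sixth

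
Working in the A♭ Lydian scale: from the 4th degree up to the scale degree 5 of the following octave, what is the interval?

minor ninth

A♭ lydian: A♭ B♭ C D E♭ F G.
The 4th degree is D and the degree 5 (up an octave) is E♭.
From D to E♭: 13 semitones over a ninth = minor.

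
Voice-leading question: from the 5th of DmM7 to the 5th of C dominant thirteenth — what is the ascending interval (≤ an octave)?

minor seventh

DmM7 has A as its 5th, and C dominant thirteenth has G as its 5th.
From A to G: 10 semitones over a seventh = minor.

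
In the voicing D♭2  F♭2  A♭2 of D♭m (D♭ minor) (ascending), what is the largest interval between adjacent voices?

Adjacent intervals: D♭2→F♭2 = minor third; F♭2→A♭2 = major third.
The largest is F♭2 to A♭2, a major third (4 semitones).

major 3rd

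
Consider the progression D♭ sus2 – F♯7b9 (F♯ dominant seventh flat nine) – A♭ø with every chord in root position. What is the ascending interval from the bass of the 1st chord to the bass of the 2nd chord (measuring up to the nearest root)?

A3

The roots are D♭ and F♯.
From D♭ to F♯: 5 semitones over a third = augmented.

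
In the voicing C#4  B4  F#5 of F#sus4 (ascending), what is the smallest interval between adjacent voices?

P5

Adjacent intervals: C#4→B4 = minor seventh; B4→F#5 = perfect fifth.
The smallest is B4 to F#5, a perfect fifth (7 semitones).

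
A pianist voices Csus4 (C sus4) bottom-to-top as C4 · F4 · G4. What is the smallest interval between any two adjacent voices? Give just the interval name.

major second

Adjacent intervals: C4→F4 = perfect fourth; F4→G4 = major second.
The smallest is F4 to G4, a major second (2 semitones).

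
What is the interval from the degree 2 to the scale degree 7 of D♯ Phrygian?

The scale runs D♯ E F♯ G♯ A♯ B C♯.
The degree 2 is E and the 7th degree is C♯.
From E to C♯ is 9 semitones, exactly the major sixth.

M6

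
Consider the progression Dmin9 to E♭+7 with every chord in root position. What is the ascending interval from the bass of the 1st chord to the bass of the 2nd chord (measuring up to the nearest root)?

minor second

The roots are D and E♭.
D up to E♭ is 1 semitone, a half step narrower than a major second, so the interval is minor.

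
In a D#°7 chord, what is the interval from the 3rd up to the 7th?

d5

Spelling the chord: D#-F#-A-C.
That puts F# below C.
5 letter names make it a fifth; at 6 semitones (a half step narrower than perfect) the quality is diminished.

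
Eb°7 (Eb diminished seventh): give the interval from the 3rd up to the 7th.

The chord tones of Ebdim7 are Eb-Gb-Bbb-Dbb.
The 3rd is Gb and the 7th is Dbb.
From Gb to Dbb: 6 semitones over a fifth = diminished.

diminished 5th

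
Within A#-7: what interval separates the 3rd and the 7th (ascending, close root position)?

perfect fifth

The chord tones of A#min7 are A#-C#-E#-G#.
3rd = C#; 7th = G#.
Counting 5 letters and 7 half steps from C# gives a perfect fifth.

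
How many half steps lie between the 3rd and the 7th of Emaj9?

E major ninth: E G# B D# F#.
G# to D# is a perfect fifth: 7 semitones.

7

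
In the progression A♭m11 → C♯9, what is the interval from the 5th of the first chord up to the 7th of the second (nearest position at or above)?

augmented 5th

The 5th of A♭m11 is E♭; the 7th of C♯9 is B.
5 letter names make it a fifth; at 8 semitones (a half step wider than perfect) the quality is augmented.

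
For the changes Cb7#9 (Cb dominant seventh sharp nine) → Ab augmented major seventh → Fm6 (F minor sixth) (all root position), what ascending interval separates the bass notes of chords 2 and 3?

M6

The roots are Ab and F.
Counting 6 letters and 9 half steps from Ab gives a major sixth.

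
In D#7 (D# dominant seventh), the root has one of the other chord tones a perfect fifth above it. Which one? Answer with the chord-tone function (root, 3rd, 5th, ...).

5th

The chord tones of D#7 (D# dominant seventh) are D# F## A# C#.
The root is D#. A perfect fifth above D# is A#.
A# is the chord's 5th.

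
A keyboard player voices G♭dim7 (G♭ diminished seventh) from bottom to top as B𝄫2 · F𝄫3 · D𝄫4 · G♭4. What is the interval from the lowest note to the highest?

M13

The outer voices are B𝄫2 and G♭4.
B𝄫 up to G♭ spans 13 letter names and 21 semitones — a major thirteenth.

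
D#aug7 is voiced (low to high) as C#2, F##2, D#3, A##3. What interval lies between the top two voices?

Those voices are D#3 and A##3.
From D# to A##: 8 semitones over a fifth = augmented.

augmented 5th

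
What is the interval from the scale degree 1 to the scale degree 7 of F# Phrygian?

minor seventh

F# phrygian: F# G A B C# D E.
Scale degree 1 = F#; 7th scale degree = E.
From F# to E: 10 semitones over a seventh = minor.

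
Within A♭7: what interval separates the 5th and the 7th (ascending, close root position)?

The chord tones of A♭7 are A♭-C-E♭-G♭.
The 5th is E♭ and the 7th is G♭.
3 letter names make it a third; at 3 semitones (a half step narrower than major) the quality is minor.

minor 3rd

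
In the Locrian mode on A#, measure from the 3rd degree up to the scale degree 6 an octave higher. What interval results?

A# locrian: A# B C# D# E F# G#.
So we need the interval from C# up to F#.
C# up to F# spans 11 letter names and 17 semitones — a perfect eleventh.

perfect eleventh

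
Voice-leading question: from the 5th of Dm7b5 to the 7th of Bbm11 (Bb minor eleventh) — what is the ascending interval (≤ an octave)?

The 5th of Dm7b5 is Ab; the 7th of Bbm11 (Bb minor eleventh) is Ab.
Ab up to Ab spans 1 letter names and 0 semitones — a perfect unison.

perfect unison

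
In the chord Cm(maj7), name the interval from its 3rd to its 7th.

augmented fifth

CmM7 (C minor-major seventh) is spelled C Eb G B.
So we need the interval from Eb up to B.
From Eb to B: 8 semitones over a fifth = augmented.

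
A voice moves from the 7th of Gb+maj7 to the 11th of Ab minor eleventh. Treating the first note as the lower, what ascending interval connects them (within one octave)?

The 7th of Gb+maj7 is F; the 11th of Ab minor eleventh is Db.
F up to Db is 8 semitones, a half step narrower than a major sixth, so the interval is minor.

minor sixth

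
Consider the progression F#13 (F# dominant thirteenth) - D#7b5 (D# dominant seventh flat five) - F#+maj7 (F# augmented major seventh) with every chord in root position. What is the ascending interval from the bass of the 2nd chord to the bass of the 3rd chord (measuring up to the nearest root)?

minor third

The roots are D# and F#.
From D# to F#: 3 semitones over a third = minor.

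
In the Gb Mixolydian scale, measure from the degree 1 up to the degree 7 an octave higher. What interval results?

minor 14th

Gb mixolydian: Gb Ab Bb Cb Db Eb Fb.
That puts Gb below Fb.
14 letter names make it a fourteenth; at 22 semitones (a half step narrower than major) the quality is minor.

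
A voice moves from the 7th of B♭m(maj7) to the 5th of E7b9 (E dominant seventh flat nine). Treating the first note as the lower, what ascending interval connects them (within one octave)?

The 7th of B♭m(maj7) is A; the 5th of E7b9 (E dominant seventh flat nine) is B.
From A to B is 2 semitones, exactly the major second.

major second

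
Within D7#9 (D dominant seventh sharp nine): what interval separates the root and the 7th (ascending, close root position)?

minor seventh

D7#9 is spelled D–F♯–A–C–E♯.
The root is D and the 7th is C.
D up to C is 10 semitones, a half step narrower than a major seventh, so the interval is minor.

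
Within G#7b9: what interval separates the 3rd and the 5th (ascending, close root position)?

Spelling the chord: G#–B#–D#–F#–A.
3rd = B#; 5th = D#.
From B# to D#: 3 semitones over a third = minor.

minor third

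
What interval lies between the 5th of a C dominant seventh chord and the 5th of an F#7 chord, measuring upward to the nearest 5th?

C dominant seventh has G as its 5th, and F#7 has C# as its 5th.
4 letter names make it a fourth; at 6 semitones (a half step wider than perfect) the quality is augmented.

A4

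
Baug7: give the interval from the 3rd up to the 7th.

B7#5 is spelled B D♯ F𝄪 A.
3rd = D♯; 7th = A.
D♯ up to A is 6 semitones, a half step narrower than a perfect fifth, so the interval is diminished.
This 3–7 tritone is the characteristic tension at the heart of the dominant sound.

diminished fifth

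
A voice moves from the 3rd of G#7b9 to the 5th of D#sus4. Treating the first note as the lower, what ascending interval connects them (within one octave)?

minor seventh

G#7b9 has B# as its 3rd, and D#sus4 has A# as its 5th.
From B# to A#: 10 semitones over a seventh = minor.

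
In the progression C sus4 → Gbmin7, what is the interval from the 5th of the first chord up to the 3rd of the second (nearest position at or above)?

The 5th of C sus4 is G; the 3rd of Gbmin7 is Bbb.
3 letter names make it a third; at 2 semitones (a whole step narrower than major) the quality is diminished.

d3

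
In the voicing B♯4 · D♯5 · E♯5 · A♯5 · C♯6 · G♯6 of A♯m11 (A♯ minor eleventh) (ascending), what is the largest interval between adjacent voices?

Adjacent intervals: B♯4→D♯5 = minor third; D♯5→E♯5 = major second; E♯5→A♯5 = perfect fourth; A♯5→C♯6 = minor third; C♯6→G♯6 = perfect fifth.
The largest is C♯6 to G♯6, a perfect fifth (7 semitones).

perfect fifth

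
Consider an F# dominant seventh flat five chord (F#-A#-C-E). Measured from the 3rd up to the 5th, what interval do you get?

d3

So we need the interval from A# up to C.
A# up to C is 2 semitones, a whole step narrower than a major third, so the interval is diminished.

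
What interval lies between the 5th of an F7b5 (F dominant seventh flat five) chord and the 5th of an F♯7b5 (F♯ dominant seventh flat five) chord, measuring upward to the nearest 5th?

The 5th of F7b5 (F dominant seventh flat five) is C♭; the 5th of F♯7b5 (F♯ dominant seventh flat five) is C.
From C♭ to C: 1 semitone over a unison = augmented.

augmented unison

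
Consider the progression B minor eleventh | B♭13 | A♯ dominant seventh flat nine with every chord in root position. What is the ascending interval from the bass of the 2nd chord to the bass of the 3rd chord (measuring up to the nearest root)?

The roots are B♭ and A♯.
7 letter names make it a seventh; at 12 semitones (a half step wider than major) the quality is augmented.

augmented seventh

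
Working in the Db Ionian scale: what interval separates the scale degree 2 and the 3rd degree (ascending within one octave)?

major second

Db major: Db Eb F Gb Ab Bb C.
So we need the interval from Eb up to F.
Eb up to F spans 2 letter names and 2 semitones — a major second.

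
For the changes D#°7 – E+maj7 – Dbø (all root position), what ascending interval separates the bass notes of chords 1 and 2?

m2

The roots are D# and E.
From D# to E: 1 semitone over a second = minor.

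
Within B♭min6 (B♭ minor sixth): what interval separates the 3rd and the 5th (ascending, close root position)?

M3

B♭m6 is spelled B♭–D♭–F–G.
So we need the interval from D♭ up to F.
D♭ up to F spans 3 letter names and 4 semitones — a major third.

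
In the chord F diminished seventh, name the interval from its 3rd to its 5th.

Fdim7 (F diminished seventh): F, Ab, Cb, Ebb.
3rd = Ab; 5th = Cb.
Ab up to Cb is 3 semitones, a half step narrower than a major third, so the interval is minor.

minor third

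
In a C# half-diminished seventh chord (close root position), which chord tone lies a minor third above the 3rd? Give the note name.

C#m7b5 (C# half-diminished seventh): C#–E–G–B.
The 3rd is E. A minor third above E is G.
G is the chord's 5th.

G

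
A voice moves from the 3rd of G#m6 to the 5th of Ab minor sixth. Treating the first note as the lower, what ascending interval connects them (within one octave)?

diminished fourth

G#m6 has B as its 3rd, and Ab minor sixth has Eb as its 5th.
From B to Eb: 4 semitones over a fourth = diminished.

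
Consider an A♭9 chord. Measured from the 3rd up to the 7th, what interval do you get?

Spelling the chord: A♭ C E♭ G♭ B♭.
So we need the interval from C up to G♭.
5 letter names make it a fifth; at 6 semitones (a half step narrower than perfect) the quality is diminished.
This 3–7 tritone is the characteristic tension at the heart of the dominant sound.

diminished fifth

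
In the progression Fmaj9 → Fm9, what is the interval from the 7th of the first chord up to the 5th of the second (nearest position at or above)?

The 7th of Fmaj9 is E; the 5th of Fm9 is C.
6 letter names make it a sixth; at 8 semitones (a half step narrower than major) the quality is minor.

minor sixth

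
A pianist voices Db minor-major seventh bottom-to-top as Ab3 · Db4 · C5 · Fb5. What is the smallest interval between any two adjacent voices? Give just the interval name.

Adjacent intervals: Ab3→Db4 = perfect fourth; Db4→C5 = major seventh; C5→Fb5 = diminished fourth.
The smallest is C5 to Fb5, a diminished fourth (4 semitones).

diminished fourth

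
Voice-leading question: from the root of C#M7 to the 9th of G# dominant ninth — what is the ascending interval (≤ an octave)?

C#M7 has C# as its root, and G# dominant ninth has A# as its 9th.
Counting 6 letters and 9 half steps from C# gives a major sixth.

M6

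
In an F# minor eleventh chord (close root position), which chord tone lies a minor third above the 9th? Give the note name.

B

The chord tones of F#m11 are F#, A, C#, E, G#, B.
The 9th is G#. A minor third above G# is B.
B is the chord's 11th.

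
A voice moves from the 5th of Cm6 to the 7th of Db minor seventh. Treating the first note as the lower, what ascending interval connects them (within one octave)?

diminished fourth

Cm6 has G as its 5th, and Db minor seventh has Cb as its 7th.
G up to Cb is 4 semitones, a half step narrower than a perfect fourth, so the interval is diminished.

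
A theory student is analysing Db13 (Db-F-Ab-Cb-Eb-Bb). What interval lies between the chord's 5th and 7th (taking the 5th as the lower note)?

So we need the interval from Ab up to Cb.
3 letter names make it a third; at 3 semitones (a half step narrower than major) the quality is minor.

m3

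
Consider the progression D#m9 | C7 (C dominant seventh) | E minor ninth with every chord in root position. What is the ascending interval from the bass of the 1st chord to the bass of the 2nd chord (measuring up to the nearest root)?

The roots are D# and C.
7 letter names make it a seventh; at 9 semitones (a whole step narrower than major) the quality is diminished.

diminished 7th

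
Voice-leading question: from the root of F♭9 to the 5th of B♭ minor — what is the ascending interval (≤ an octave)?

The root of F♭9 is F♭; the 5th of B♭ minor is F.
From F♭ to F: 1 semitone over a unison = augmented.

augmented unison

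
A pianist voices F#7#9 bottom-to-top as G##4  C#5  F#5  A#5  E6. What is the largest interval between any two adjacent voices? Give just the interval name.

d5

Adjacent intervals: G##4→C#5 = diminished fourth; C#5→F#5 = perfect fourth; F#5→A#5 = major third; A#5→E6 = diminished fifth.
The largest is A#5 to E6, a diminished fifth (6 semitones).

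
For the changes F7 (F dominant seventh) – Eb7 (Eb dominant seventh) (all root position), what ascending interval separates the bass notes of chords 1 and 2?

The roots are F and Eb.
From F to Eb: 10 semitones over a seventh = minor.

minor seventh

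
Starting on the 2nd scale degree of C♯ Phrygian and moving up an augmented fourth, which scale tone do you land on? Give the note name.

The scale is C♯ D E F♯ G♯ A B.
The 2nd scale degree is D; an augmented fourth above that is G♯ — scale degree 5.

G#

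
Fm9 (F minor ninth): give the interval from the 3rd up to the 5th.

Fmin9 (F minor ninth) is spelled F-A♭-C-E♭-G.
So we need the interval from A♭ up to C.
Counting 3 letters and 4 half steps from A♭ gives a major third.

major third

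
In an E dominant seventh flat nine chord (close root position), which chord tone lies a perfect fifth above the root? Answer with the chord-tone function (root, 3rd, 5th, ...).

E dominant seventh flat nine: E-G#-B-D-F.
The root is E. A perfect fifth above E is B.
B is the chord's 5th.

5th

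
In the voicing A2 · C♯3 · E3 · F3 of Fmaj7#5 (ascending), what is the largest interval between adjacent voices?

Adjacent intervals: A2→C♯3 = major third; C♯3→E3 = minor third; E3→F3 = minor second.
The largest is A2 to C♯3, a major third (4 semitones).

major third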